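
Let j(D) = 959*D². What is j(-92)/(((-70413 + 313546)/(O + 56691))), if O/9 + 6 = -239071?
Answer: -739351345824/10571 ≈ -6.9942e+7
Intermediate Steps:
O = -2151693 (O = -54 + 9*(-239071) = -54 - 2151639 = -2151693)
j(-92)/(((-70413 + 313546)/(O + 56691))) = (959*(-92)²)/(((-70413 + 313546)/(-2151693 + 56691))) = (959*8464)/((243133/(-2095002))) = 8116976/((243133*(-1/2095002))) = 8116976/(-243133/2095002) = 8116976*(-2095002/243133) = -739351345824/10571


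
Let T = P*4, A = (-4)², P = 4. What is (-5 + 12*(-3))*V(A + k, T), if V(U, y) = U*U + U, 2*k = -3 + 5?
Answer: -12546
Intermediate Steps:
A = 16
k = 1 (k = (-3 + 5)/2 = (½)*2 = 1)
T = 16 (T = 4*4 = 16)
V(U, y) = U + U² (V(U, y) = U² + U = U + U²)
(-5 + 12*(-3))*V(A + k, T) = (-5 + 12*(-3))*((16 + 1)*(1 + (16 + 1))) = (-5 - 36)*(17*(1 + 17)) = -697*18 = -41*306 = -12546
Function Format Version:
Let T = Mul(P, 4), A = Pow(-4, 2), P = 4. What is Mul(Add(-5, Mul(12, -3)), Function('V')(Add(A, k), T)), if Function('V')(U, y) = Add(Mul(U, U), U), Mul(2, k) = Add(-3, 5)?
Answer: -12546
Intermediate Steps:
A = 16
k = 1 (k = Mul(Rational(1, 2), Add(-3, 5)) = Mul(Rational(1, 2), 2) = 1)
T = 16 (T = Mul(4, 4) = 16)
Function('V')(U, y) = Add(U, Pow(U, 2)) (Function('V')(U, y) = Add(Pow(U, 2), U) = Add(U, Pow(U, 2)))
Mul(Add(-5, Mul(12, -3)), Function('V')(Add(A, k), T)) = Mul(Add(-5, Mul(12, -3)), Mul(Add(16, 1), Add(1, Add(16, 1)))) = Mul(Add(-5, -36), Mul(17, Add(1, 17))) = Mul(-41, Mul(17, 18)) = Mul(-41, 306) = -12546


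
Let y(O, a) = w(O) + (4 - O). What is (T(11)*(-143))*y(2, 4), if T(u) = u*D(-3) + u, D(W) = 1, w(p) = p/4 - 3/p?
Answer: -3146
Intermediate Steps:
w(p) = -3/p + p/4 (w(p) = p*(¼) - 3/p = p/4 - 3/p = -3/p + p/4)
y(O, a) = 4 - 3/O - 3*O/4 (y(O, a) = (-3/O + O/4) + (4 - O) = 4 - 3/O - 3*O/4)
T(u) = 2*u (T(u) = u*1 + u = u + u = 2*u)
(T(11)*(-143))*y(2, 4) = ((2*11)*(-143))*(4 - 3/2 - ¾*2) = (22*(-143))*(4 - 3*½ - 3/2) = -3146*(4 - 3/2 - 3/2) = -3146*1 = -3146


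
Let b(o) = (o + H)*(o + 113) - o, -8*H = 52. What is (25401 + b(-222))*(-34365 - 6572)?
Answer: -4137052283/2 ≈ -2.0685e+9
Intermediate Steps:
H = -13/2 (H = -⅛*52 = -13/2 ≈ -6.5000)
b(o) = -o + (113 + o)*(-13/2 + o) (b(o) = (o - 13/2)*(o + 113) - o = (-13/2 + o)*(113 + o) - o = (113 + o)*(-13/2 + o) - o = -o + (113 + o)*(-13/2 + o))
(25401 + b(-222))*(-34365 - 6572) = (25401 + (-1469/2 + (-222)² + (211/2)*(-222)))*(-34365 - 6572) = (25401 + (-1469/2 + 49284 - 23421))*(-40937) = (25401 + 50257/2)*(-40937) = (101059/2)*(-40937) = -4137052283/2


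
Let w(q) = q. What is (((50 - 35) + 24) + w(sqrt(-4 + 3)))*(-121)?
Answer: -4719 - 121*I ≈ -4719.0 - 121.0*I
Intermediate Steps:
(((50 - 35) + 24) + w(sqrt(-4 + 3)))*(-121) = (((50 - 35) + 24) + sqrt(-4 + 3))*(-121) = ((15 + 24) + sqrt(-1))*(-121) = (39 + I)*(-121) = -4719 - 121*I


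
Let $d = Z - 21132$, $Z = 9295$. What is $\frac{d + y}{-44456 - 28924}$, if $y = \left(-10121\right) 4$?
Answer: $\frac{52321}{73380} \approx 0.71301$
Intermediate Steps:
$y = -40484$
$d = -11837$ ($d = 9295 - 21132 = -11837$)
$\frac{d + y}{-44456 - 28924} = \frac{-11837 - 40484}{-44456 - 28924} = - \frac{52321}{-73380} = \left(-52321\right) \left(- \frac{1}{73380}\right) = \frac{52321}{73380}$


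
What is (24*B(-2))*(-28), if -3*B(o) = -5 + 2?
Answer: -672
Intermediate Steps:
B(o) = 1 (B(o) = -(-5 + 2)/3 = -1/3*(-3) = 1)
(24*B(-2))*(-28) = (24*1)*(-28) = 24*(-28) = -672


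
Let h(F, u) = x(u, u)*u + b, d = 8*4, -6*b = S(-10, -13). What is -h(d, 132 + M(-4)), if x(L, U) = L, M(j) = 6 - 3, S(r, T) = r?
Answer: -54680/3 ≈ -18227.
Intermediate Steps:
M(j) = 3
b = 5/3 (b = -1/6*(-10) = 5/3 ≈ 1.6667)
d = 32
h(F, u) = 5/3 + u**2 (h(F, u) = u*u + 5/3 = u**2 + 5/3 = 5/3 + u**2)
-h(d, 132 + M(-4)) = -(5/3 + (132 + 3)**2) = -(5/3 + 135**2) = -(5/3 + 18225) = -1*54680/3 = -54680/3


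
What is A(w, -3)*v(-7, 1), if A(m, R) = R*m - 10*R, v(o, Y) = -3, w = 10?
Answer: 0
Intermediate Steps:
A(m, R) = -10*R + R*m
A(w, -3)*v(-7, 1) = -3*(-10 + 10)*(-3) = -3*0*(-3) = 0*(-3) = 0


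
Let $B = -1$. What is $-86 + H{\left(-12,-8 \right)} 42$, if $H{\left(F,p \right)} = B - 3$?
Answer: $-254$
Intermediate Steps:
$H{\left(F,p \right)} = -4$ ($H{\left(F,p \right)} = -1 - 3 = -4$)
$-86 + H{\left(-12,-8 \right)} 42 = -86 - 168 = -254$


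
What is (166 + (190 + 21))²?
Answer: 142129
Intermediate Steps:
(166 + (190 + 21))² = (166 + 211)² = 377² = 142129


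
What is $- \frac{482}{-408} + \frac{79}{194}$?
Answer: $\frac{31435}{19788} \approx 1.5886$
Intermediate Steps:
$- \frac{482}{-408} + \frac{79}{194} = \left(-482\right) \left(- \frac{1}{408}\right) + 79 \cdot \frac{1}{194} = \frac{241}{204} + \frac{79}{194} = \frac{31435}{19788}$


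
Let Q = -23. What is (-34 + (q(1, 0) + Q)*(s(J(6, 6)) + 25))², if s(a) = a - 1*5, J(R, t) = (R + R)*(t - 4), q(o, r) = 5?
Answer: 682276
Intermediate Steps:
J(R, t) = 2*R*(-4 + t) (J(R, t) = (2*R)*(-4 + t) = 2*R*(-4 + t))
s(a) = -5 + a (s(a) = a - 5 = -5 + a)
(-34 + (q(1, 0) + Q)*(s(J(6, 6)) + 25))² = (-34 + (5 - 23)*((-5 + 2*6*(-4 + 6)) + 25))² = (-34 - 18*((-5 + 2*6*2) + 25))² = (-34 - 18*((-5 + 24) + 25))² = (-34 - 18*(19 + 25))² = (-34 - 18*44)² = (-34 - 792)² = (-826)² = 682276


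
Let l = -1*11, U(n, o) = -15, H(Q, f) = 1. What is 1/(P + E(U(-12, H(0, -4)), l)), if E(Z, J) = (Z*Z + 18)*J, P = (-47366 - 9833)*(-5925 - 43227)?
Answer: 1/2811442575 ≈ 3.5569e-10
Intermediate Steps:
l = -11
P = 2811445248 (P = -57199*(-49152) = 2811445248)
E(Z, J) = J*(18 + Z²) (E(Z, J) = (Z² + 18)*J = (18 + Z²)*J = J*(18 + Z²))
1/(P + E(U(-12, H(0, -4)), l)) = 1/(2811445248 - 11*(18 + (-15)²)) = 1/(2811445248 - 11*(18 + 225)) = 1/(2811445248 - 11*243) = 1/(2811445248 - 2673) = 1/2811442575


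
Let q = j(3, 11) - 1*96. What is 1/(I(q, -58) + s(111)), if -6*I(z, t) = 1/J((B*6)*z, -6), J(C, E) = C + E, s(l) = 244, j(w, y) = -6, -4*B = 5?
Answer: 4554/1111175 ≈ 0.0040984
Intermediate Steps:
B = -5/4 (B = -¼*5 = -5/4 ≈ -1.2500)
q = -102 (q = -6 - 1*96 = -6 - 96 = -102)
I(z, t) = -1/(6*(-6 - 15*z/2)) (I(z, t) = -1/(6*((-5/4*6)*z - 6)) = -1/(6*(-15*z/2 - 6)) = -1/(6*(-6 - 15*z/2)))
1/(I(q, -58) + s(111)) = 1/(1/(9*(4 + 5*(-102))) + 244) = 1/(1/(9*(4 - 510)) + 244) = 1/((⅑)/(-506) + 244) = 1/((⅑)*(-1/506) + 244) = 1/(-1/4554 + 244) = 1/(1111175/4554) = 4554/1111175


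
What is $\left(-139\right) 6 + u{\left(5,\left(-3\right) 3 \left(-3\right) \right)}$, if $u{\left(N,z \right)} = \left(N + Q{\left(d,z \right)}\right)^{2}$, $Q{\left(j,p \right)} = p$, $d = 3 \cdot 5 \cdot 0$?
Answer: $190$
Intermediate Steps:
$d = 0$ ($d = 15 \cdot 0 = 0$)
$u{\left(N,z \right)} = \left(N + z\right)^{2}$
$\left(-139\right) 6 + u{\left(5,\left(-3\right) 3 \left(-3\right) \right)} = \left(-139\right) 6 + \left(5 + \left(-3\right) 3 \left(-3\right)\right)^{2} = -834 + \left(5 - -27\right)^{2} = -834 + \left(5 + 27\right)^{2} = -834 + 32^{2} = -834 + 1024 = 190$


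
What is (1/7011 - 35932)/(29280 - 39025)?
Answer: 251919251/68322195 ≈ 3.6872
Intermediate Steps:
(1/7011 - 35932)/(29280 - 39025) = (1/7011 - 35932)/(-9745) = -251919251/7011*(-1/9745) = 251919251/68322195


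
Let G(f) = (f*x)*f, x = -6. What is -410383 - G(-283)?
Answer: 70151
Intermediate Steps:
G(f) = -6*f**2 (G(f) = (f*(-6))*f = (-6*f)*f = -6*f**2)
-410383 - G(-283) = -410383 - (-6)*(-283)**2 = -410383 - (-6)*80089 = -410383 - 1*(-480534) = -410383 + 480534 = 70151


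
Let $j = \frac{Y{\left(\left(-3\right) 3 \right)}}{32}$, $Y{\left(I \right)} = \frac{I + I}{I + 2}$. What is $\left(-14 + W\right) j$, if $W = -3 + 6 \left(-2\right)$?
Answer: $- \frac{261}{112} \approx -2.3304$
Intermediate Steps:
$Y{\left(I \right)} = \frac{2 I}{2 + I}$
$W = -15$ ($W = -3 - 12 = -15$)
$j = \frac{9}{112}$ ($j = \frac{2 \left(\left(-3\right) 3\right) \frac{1}{2 - 9}}{32} = 2 \left(-9\right) \frac{1}{2 - 9} \cdot \frac{1}{32} = 2 \left(-9\right) \frac{1}{-7} \cdot \frac{1}{32} = 2 \left(-9\right) \left(- \frac{1}{7}\right) \frac{1}{32} = \frac{18}{7} \cdot \frac{1}{32} = \frac{9}{112} \approx 0.080357$)
$\left(-14 + W\right) j = \left(-14 - 15\right) \frac{9}{112} = \left(-29\right) \frac{9}{112} = - \frac{261}{112}$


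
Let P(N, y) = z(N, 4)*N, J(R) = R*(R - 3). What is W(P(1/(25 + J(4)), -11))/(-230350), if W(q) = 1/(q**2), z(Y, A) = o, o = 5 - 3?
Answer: -841/921400 ≈ -0.00091274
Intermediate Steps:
o = 2
z(Y, A) = 2
J(R) = R*(-3 + R)
P(N, y) = 2*N
W(q) = q**(-2)
W(P(1/(25 + J(4)), -11))/(-230350) = 1/((2/(25 + 4*(-3 + 4)))**2*(-230350)) = -1/230350/(2/(25 + 4*1))**2 = -1/230350/(2/(25 + 4))**2 = -1/230350/(2/29)**2 = (841/4)*(-1/230350) = -841/921400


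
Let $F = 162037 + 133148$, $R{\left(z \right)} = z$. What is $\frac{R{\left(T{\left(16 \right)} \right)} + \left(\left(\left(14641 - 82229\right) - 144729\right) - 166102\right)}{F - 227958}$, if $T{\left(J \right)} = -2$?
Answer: $- \frac{378421}{67227} \approx -5.629$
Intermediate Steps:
$F = 295185$
$\frac{R{\left(T{\left(16 \right)} \right)} + \left(\left(\left(14641 - 82229\right) - 144729\right) - 166102\right)}{F - 227958} = \frac{-2 + \left(\left(\left(14641 - 82229\right) - 144729\right) - 166102\right)}{295185 - 227958} = \frac{-2 + \left(\left(\left(14641 - 82229\right) - 144729\right) - 166102\right)}{67227} = \left(-2 - 378419\right) \frac{1}{67227} = \left(-378421\right) \frac{1}{67227} = - \frac{378421}{67227}$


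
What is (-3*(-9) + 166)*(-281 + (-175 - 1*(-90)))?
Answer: -70638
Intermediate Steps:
(-3*(-9) + 166)*(-281 + (-175 - 1*(-90))) = (27 + 166)*(-281 + (-175 + 90)) = 193*(-281 - 85) = 193*(-366) = -70638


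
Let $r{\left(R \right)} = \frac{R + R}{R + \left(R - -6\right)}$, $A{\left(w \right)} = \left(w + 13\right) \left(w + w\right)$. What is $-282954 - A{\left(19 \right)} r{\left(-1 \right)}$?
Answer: $-282346$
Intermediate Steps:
$A{\left(w \right)} = 2 w \left(13 + w\right)$ ($A{\left(w \right)} = \left(13 + w\right) 2 w = 2 w \left(13 + w\right)$)
$r{\left(R \right)} = \frac{2 R}{6 + 2 R}$ ($r{\left(R \right)} = \frac{2 R}{R + \left(R + 6\right)} = \frac{2 R}{R + \left(6 + R\right)} = \frac{2 R}{6 + 2 R}$)
$-282954 - A{\left(19 \right)} r{\left(-1 \right)} = -282954 - 2 \cdot 19 \left(13 + 19\right) \left(- \frac{1}{3 - 1}\right) = -282954 - 2 \cdot 19 \cdot 32 \left(- \frac{1}{2}\right) = -282954 - 1216 \left(\left(-1\right) \frac{1}{2}\right) = -282954 - 1216 \left(- \frac{1}{2}\right) = -282954 - -608 = -282954 + 608 = -282346$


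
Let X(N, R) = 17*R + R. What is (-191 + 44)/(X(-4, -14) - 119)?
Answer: 21/53 ≈ 0.39623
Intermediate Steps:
X(N, R) = 18*R
(-191 + 44)/(X(-4, -14) - 119) = (-191 + 44)/(18*(-14) - 119) = -147/(-252 - 119) = -147/(-371) = -147*(-1/371) = 21/53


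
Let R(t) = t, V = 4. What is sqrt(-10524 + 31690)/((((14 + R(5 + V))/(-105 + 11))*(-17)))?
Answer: 94*sqrt(21166)/391 ≈ 34.976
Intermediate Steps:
sqrt(-10524 + 31690)/((((14 + R(5 + V))/(-105 + 11))*(-17))) = sqrt(-10524 + 31690)/((((14 + (5 + 4))/(-105 + 11))*(-17))) = sqrt(21166)/((((14 + 9)/(-94))*(-17))) = sqrt(21166)/(((23*(-1/94))*(-17))) = sqrt(21166)/((-23/94*(-17))) = sqrt(21166)/(391/94) = sqrt(21166)*(94/391) = 94*sqrt(21166)/391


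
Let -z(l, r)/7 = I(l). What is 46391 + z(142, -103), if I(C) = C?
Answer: 45397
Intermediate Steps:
z(l, r) = -7*l
46391 + z(142, -103) = 46391 - 7*142 = 46391 - 994 = 45397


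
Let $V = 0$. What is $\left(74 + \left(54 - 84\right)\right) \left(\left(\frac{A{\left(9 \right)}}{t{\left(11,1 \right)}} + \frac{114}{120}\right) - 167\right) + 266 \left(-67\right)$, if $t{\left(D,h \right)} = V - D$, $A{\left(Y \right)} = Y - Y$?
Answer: $- \frac{125641}{5} \approx -25128.0$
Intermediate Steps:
$A{\left(Y \right)} = 0$
$t{\left(D,h \right)} = - D$ ($t{\left(D,h \right)} = 0 - D = - D$)
$\left(74 + \left(54 - 84\right)\right) \left(\left(\frac{A{\left(9 \right)}}{t{\left(11,1 \right)}} + \frac{114}{120}\right) - 167\right) + 266 \left(-67\right) = \left(74 + \left(54 - 84\right)\right) \left(\left(\frac{0}{\left(-1\right) 11} + \frac{114}{120}\right) - 167\right) + 266 \left(-67\right) = \left(74 - 30\right) \left(\left(\frac{0}{-11} + 114 \cdot \frac{1}{120}\right) - 167\right) - 17822 = 44 \left(\left(0 \left(- \frac{1}{11}\right) + \frac{19}{20}\right) - 167\right) - 17822 = 44 \left(\left(0 + \frac{19}{20}\right) - 167\right) - 17822 = 44 \left(\frac{19}{20} - 167\right) - 17822 = 44 \left(- \frac{3321}{20}\right) - 17822 = - \frac{36531}{5} - 17822 = - \frac{125641}{5}$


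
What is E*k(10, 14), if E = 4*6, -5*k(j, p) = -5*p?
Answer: 336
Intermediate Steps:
k(j, p) = p (k(j, p) = -(-1)*p = p)
E = 24
E*k(10, 14) = 24*14 = 336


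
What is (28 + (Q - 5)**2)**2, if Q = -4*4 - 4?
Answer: 426409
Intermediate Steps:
Q = -20 (Q = -16 - 4 = -20)
(28 + (Q - 5)**2)**2 = (28 + (-20 - 5)**2)**2 = (28 + (-25)**2)**2 = (28 + 625)**2 = 653**2 = 426409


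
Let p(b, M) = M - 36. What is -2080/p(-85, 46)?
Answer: -208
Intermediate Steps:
p(b, M) = -36 + M
-2080/p(-85, 46) = -2080/(-36 + 46) = -2080/10 = -2080*⅒ = -208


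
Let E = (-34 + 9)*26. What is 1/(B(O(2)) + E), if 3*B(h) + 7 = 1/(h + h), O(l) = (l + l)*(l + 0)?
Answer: -16/10437 ≈ -0.0015330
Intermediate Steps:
O(l) = 2*l² (O(l) = (2*l)*l = 2*l²)
E = -650 (E = -25*26 = -650)
B(h) = -7/3 + 1/(6*h) (B(h) = -7/3 + 1/(3*(h + h)) = -7/3 + 1/(3*((2*h))) = -7/3 + (1/(2*h))/3 = -7/3 + 1/(6*h))
1/(B(O(2)) + E) = 1/((1 - 28*2²)/(6*((2*2²))) - 650) = 1/((1 - 28*4)/(6*((2*4))) - 650) = 1/((⅙)*(1 - 14*8)/8 - 650) = 1/((⅙)*(⅛)*(1 - 112) - 650) = 1/((⅙)*(⅛)*(-111) - 650) = 1/(-37/16 - 650) = 1/(-10437/16) = -16/10437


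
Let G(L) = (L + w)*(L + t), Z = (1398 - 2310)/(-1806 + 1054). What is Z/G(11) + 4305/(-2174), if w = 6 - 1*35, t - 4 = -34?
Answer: -302959/153267 ≈ -1.9767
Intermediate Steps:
t = -30 (t = 4 - 34 = -30)
w = -29 (w = 6 - 35 = -29)
Z = 57/47 (Z = -912/(-752) = -912*(-1/752) = 57/47 ≈ 1.2128)
G(L) = (-30 + L)*(-29 + L) (G(L) = (L - 29)*(L - 30) = (-29 + L)*(-30 + L) = (-30 + L)*(-29 + L))
Z/G(11) + 4305/(-2174) = 57/(47*(870 + 11**2 - 59*11)) + 4305/(-2174) = 57/(47*(870 + 121 - 649)) + 4305*(-1/2174) = (57/47)/342 - 4305/2174 = (57/47)*(1/342) - 4305/2174 = 1/282 - 4305/2174 = -302959/153267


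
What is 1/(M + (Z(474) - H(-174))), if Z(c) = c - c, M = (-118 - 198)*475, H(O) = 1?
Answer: -1/150101 ≈ -6.6622e-6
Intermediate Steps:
M = -150100 (M = -316*475 = -150100)
Z(c) = 0
1/(M + (Z(474) - H(-174))) = 1/(-150100 + (0 - 1*1)) = 1/(-150100 + (0 - 1)) = 1/(-150100 - 1) = 1/(-150101) = -1/150101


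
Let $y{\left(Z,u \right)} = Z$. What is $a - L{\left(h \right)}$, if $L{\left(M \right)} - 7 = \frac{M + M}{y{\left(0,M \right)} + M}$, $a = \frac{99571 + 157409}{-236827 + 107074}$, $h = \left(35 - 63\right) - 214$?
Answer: $- \frac{474919}{43251} \approx -10.981$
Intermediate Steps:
$h = -242$ ($h = \left(35 + \left(-117 + 54\right)\right) - 214 = \left(35 - 63\right) - 214 = -28 - 214 = -242$)
$a = - \frac{85660}{43251}$ ($a = \frac{256980}{-129753} = 256980 \left(- \frac{1}{129753}\right) = - \frac{85660}{43251} \approx -1.9805$)
$L{\left(M \right)} = 9$ ($L{\left(M \right)} = 7 + \frac{M + M}{0 + M} = 7 + \frac{2 M}{M} = 7 + 2 = 9$)
$a - L{\left(h \right)} = - \frac{85660}{43251} - 9 = - \frac{474919}{43251}$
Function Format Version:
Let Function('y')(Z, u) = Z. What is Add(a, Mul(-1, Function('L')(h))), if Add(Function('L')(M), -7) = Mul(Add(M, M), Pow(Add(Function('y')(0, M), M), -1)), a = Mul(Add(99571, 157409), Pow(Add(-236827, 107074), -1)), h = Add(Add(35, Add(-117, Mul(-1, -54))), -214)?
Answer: Rational(-474919, 43251) ≈ -10.981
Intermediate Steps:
h = -242 (h = Add(Add(35, Add(-117, 54)), -214) = Add(Add(35, -63), -214) = Add(-28, -214) = -242)
a = Rational(-85660, 43251) (a = Mul(256980, Pow(-129753, -1)) = Mul(256980, Rational(-1, 129753)) = Rational(-85660, 43251) ≈ -1.9805)
Function('L')(M) = 9 (Function('L')(M) = Add(7, Mul(Add(M, M), Pow(Add(0, M), -1))) = Add(7, Mul(Mul(2, M), Pow(M, -1))) = Add(7, 2) = 9)
Add(a, Mul(-1, Function('L')(h))) = Add(Rational(-85660, 43251), Mul(-1, 9)) = Add(Rational(-85660, 43251), -9) = Rational(-474919, 43251)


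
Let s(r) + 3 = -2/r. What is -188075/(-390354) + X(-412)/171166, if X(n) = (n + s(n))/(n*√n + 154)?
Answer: 115983095693402310119/240725592650922980424 - 85489*I*√103/2993618198126 ≈ 0.48181 - 2.8982e-7*I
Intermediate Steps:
s(r) = -3 - 2/r
X(n) = (-3 + n - 2/n)/(154 + n^(3/2)) (X(n) = (n + (-3 - 2/n))/(n*√n + 154) = (-3 + n - 2/n)/(n^(3/2) + 154) = (-3 + n - 2/n)/(154 + n^(3/2)))
-188075/(-390354) + X(-412)/171166 = -188075/(-390354) + ((-2 - 1*(-412)*(3 - 1*(-412)))/((-412)*(154 + (-412)^(3/2))))/171166 = -188075*(-1/390354) - (-2 - 1*(-412)*(3 + 412))/(412*(154 - 824*I*√103))*(1/171166) = 188075/390354 - (-2 - 1*(-412)*415)/(412*(154 - 824*I*√103))*(1/171166) = 188075/390354 - (-2 + 170980)/(412*(154 - 824*I*√103))*(1/171166) = 188075/390354 - 1/412*170978/(154 - 824*I*√103)*(1/171166) = 188075/390354 - 85489/(206*(154 - 824*I*√103))*(1/171166) = 188075/390354 - 85489/(35260196*(154 - 824*I*√103))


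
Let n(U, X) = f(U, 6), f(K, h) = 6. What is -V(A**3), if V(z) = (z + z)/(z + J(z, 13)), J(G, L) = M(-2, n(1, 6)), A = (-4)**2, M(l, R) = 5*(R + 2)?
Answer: -1024/517 ≈ -1.9807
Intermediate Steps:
n(U, X) = 6
M(l, R) = 10 + 5*R (M(l, R) = 5*(2 + R) = 10 + 5*R)
A = 16
J(G, L) = 40 (J(G, L) = 10 + 5*6 = 10 + 30 = 40)
V(z) = 2*z/(40 + z) (V(z) = (z + z)/(z + 40) = (2*z)/(40 + z) = 2*z/(40 + z))
-V(A**3) = -2*16**3/(40 + 16**3) = -2*4096/(40 + 4096) = -2*4096/4136 = -1*1024/517 = -1024/517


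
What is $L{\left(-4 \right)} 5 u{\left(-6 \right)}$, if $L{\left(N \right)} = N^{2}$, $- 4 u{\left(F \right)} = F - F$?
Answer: $0$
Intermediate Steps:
$u{\left(F \right)} = 0$ ($u{\left(F \right)} = - \frac{F - F}{4} = \left(- \frac{1}{4}\right) 0 = 0$)
$L{\left(-4 \right)} 5 u{\left(-6 \right)} = \left(-4\right)^{2} \cdot 5 \cdot 0 = 16 \cdot 5 \cdot 0 = 80 \cdot 0 = 0$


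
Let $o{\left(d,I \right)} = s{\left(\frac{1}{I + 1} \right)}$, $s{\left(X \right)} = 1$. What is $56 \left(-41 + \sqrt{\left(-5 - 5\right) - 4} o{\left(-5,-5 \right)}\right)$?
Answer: $-2296 + 56 i \sqrt{14} \approx -2296.0 + 209.53 i$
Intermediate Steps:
$o{\left(d,I \right)} = 1$
$56 \left(-41 + \sqrt{\left(-5 - 5\right) - 4} o{\left(-5,-5 \right)}\right) = 56 \left(-41 + \sqrt{\left(-5 - 5\right) - 4} \cdot 1\right) = 56 \left(-41 + \sqrt{-10 - 4} \cdot 1\right) = 56 \left(-41 + \sqrt{-14} \cdot 1\right) = 56 \left(-41 + i \sqrt{14} \cdot 1\right) = 56 \left(-41 + i \sqrt{14}\right) = -2296 + 56 i \sqrt{14}$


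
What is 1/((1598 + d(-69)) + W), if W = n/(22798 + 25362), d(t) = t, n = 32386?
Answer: 24080/36834513 ≈ 0.00065373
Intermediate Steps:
W = 16193/24080 (W = 32386/(22798 + 25362) = 32386/48160 = 32386*(1/48160) = 16193/24080 ≈ 0.67247)
1/((1598 + d(-69)) + W) = 1/((1598 - 69) + 16193/24080) = 1/(1529 + 16193/24080) = 1/(36834513/24080) = 24080/36834513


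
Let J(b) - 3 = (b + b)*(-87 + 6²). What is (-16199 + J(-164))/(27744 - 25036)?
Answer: 133/677 ≈ 0.19646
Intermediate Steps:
J(b) = 3 - 102*b (J(b) = 3 + (b + b)*(-87 + 6²) = 3 + (2*b)*(-87 + 36) = 3 + (2*b)*(-51) = 3 - 102*b)
(-16199 + J(-164))/(27744 - 25036) = (-16199 + (3 - 102*(-164)))/(27744 - 25036) = (-16199 + (3 + 16728))/2708 = (-16199 + 16731)*(1/2708) = 532*(1/2708) = 133/677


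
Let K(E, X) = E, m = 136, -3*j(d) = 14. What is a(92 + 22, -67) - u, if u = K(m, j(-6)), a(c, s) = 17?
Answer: -119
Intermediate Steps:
j(d) = -14/3 (j(d) = -⅓*14 = -14/3)
u = 136
a(92 + 22, -67) - u = 17 - 1*136 = 17 - 136 = -119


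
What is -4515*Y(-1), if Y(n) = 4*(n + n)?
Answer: 36120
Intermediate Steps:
Y(n) = 8*n (Y(n) = 4*(2*n) = 8*n)
-4515*Y(-1) = -36120*(-1) = -4515*(-8) = 36120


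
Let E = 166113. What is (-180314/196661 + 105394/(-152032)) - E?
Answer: -2483310858040829/14949382576 ≈ -1.6611e+5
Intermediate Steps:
(-180314/196661 + 105394/(-152032)) - E = (-180314/196661 + 105394/(-152032)) - 1*166113 = (-180314*1/196661 + 105394*(-1/152032)) - 166113 = (-180314/196661 - 52697/76016) - 166113 = -24070193741/14949382576 - 166113 = -2483310858040829/14949382576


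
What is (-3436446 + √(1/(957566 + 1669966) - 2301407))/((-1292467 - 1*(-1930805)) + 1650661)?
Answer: -3436446/2288999 + I*√441353887972191201/1002403020078 ≈ -1.5013 + 0.00066275*I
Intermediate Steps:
(-3436446 + √(1/(957566 + 1669966) - 2301407))/((-1292467 - 1*(-1930805)) + 1650661) = (-3436446 + √(1/2627532 - 2301407))/((-1292467 + 1930805) + 1650661) = (-3436446 + √(1/2627532 - 2301407))/(638338 + 1650661) = (-3436446 + √(-6047020537523/2627532))/2288999 = (-3436446 + I*√441353887972191201/437922)*(1/2288999) = -3436446/2288999 + I*√441353887972191201/1002403020078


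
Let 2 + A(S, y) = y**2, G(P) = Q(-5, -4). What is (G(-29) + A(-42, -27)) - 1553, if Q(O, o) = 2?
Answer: -824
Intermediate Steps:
G(P) = 2
A(S, y) = -2 + y**2
(G(-29) + A(-42, -27)) - 1553 = (2 + (-2 + (-27)**2)) - 1553 = (2 + (-2 + 729)) - 1553 = (2 + 727) - 1553 = 729 - 1553 = -824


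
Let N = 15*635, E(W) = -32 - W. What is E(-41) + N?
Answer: 9534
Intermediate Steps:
N = 9525
E(-41) + N = (-32 - 1*(-41)) + 9525 = (-32 + 41) + 9525 = 9 + 9525 = 9534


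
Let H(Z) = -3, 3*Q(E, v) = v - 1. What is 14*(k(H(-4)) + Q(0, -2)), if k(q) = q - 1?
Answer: -70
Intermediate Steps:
Q(E, v) = -1/3 + v/3 (Q(E, v) = (v - 1)/3 = (-1 + v)/3 = -1/3 + v/3)
k(q) = -1 + q
14*(k(H(-4)) + Q(0, -2)) = 14*((-1 - 3) + (-1/3 + (1/3)*(-2))) = 14*(-4 + (-1/3 - 2/3)) = 14*(-4 - 1) = 14*(-5) = -70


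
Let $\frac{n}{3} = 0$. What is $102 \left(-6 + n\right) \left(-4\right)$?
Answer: $2448$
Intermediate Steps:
$n = 0$ ($n = 3 \cdot 0 = 0$)
$102 \left(-6 + n\right) \left(-4\right) = 102 \left(-6 + 0\right) \left(-4\right) = 102 \left(\left(-6\right) \left(-4\right)\right) = 102 \cdot 24 = 2448$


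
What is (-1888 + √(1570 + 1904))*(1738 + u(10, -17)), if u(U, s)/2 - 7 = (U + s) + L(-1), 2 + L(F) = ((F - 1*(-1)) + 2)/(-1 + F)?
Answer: -3270016 + 5196*√386 ≈ -3.1679e+6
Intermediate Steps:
L(F) = -2 + (3 + F)/(-1 + F) (L(F) = -2 + ((F - 1*(-1)) + 2)/(-1 + F) = -2 + ((F + 1) + 2)/(-1 + F) = -2 + ((1 + F) + 2)/(-1 + F) = -2 + (3 + F)/(-1 + F))
u(U, s) = 8 + 2*U + 2*s (u(U, s) = 14 + 2*((U + s) + (5 - 1*(-1))/(-1 - 1)) = 14 + 2*((U + s) + (5 + 1)/(-2)) = 14 + 2*((U + s) - ½*6) = 14 + 2*((U + s) - 3) = 14 + 2*(-3 + U + s) = 14 + (-6 + 2*U + 2*s) = 8 + 2*U + 2*s)
(-1888 + √(1570 + 1904))*(1738 + u(10, -17)) = (-1888 + √(1570 + 1904))*(1738 + (8 + 2*10 + 2*(-17))) = (-1888 + √3474)*(1738 + (8 + 20 - 34)) = (-1888 + 3*√386)*(1738 - 6) = (-1888 + 3*√386)*1732 = -3270016 + 5196*√386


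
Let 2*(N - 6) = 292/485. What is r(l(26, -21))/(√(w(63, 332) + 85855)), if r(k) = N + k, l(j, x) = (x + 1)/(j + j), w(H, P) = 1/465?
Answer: 37303*√1160249865/62927960420 ≈ 0.020192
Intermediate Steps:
w(H, P) = 1/465
N = 3056/485 (N = 6 + (292/485)/2 = 6 + (292*(1/485))/2 = 6 + (½)*(292/485) = 6 + 146/485 = 3056/485 ≈ 6.3010)
l(j, x) = (1 + x)/(2*j) (l(j, x) = (1 + x)/((2*j)) = (1 + x)*(1/(2*j)) = (1 + x)/(2*j))
r(k) = 3056/485 + k
r(l(26, -21))/(√(w(63, 332) + 85855)) = (3056/485 + (½)*(1 - 21)/26)/(√(1/465 + 85855)) = (3056/485 + (½)*(1/26)*(-20))/(√(39922576/465)) = (3056/485 - 5/13)/((4*√1160249865/465)) = 37303*(√1160249865/9980644)/6305 = 37303*√1160249865/62927960420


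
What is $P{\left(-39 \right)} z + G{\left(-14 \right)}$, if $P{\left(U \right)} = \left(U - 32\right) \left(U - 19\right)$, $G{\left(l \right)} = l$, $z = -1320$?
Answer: $-5435774$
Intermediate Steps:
$P{\left(U \right)} = \left(-32 + U\right) \left(-19 + U\right)$
$P{\left(-39 \right)} z + G{\left(-14 \right)} = \left(608 + \left(-39\right)^{2} - -1989\right) \left(-1320\right) - 14 = \left(608 + 1521 + 1989\right) \left(-1320\right) - 14 = 4118 \left(-1320\right) - 14 = -5435760 - 14 = -5435774$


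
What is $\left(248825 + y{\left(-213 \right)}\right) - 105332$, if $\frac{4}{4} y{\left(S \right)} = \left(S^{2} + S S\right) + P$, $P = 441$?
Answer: $234672$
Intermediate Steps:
$y{\left(S \right)} = 441 + 2 S^{2}$ ($y{\left(S \right)} = \left(S^{2} + S S\right) + 441 = \left(S^{2} + S^{2}\right) + 441 = 2 S^{2} + 441 = 441 + 2 S^{2}$)
$\left(248825 + y{\left(-213 \right)}\right) - 105332 = \left(248825 + \left(441 + 2 \left(-213\right)^{2}\right)\right) - 105332 = \left(248825 + \left(441 + 2 \cdot 45369\right)\right) - 105332 = \left(248825 + \left(441 + 90738\right)\right) - 105332 = \left(248825 + 91179\right) - 105332 = 340004 - 105332 = 234672$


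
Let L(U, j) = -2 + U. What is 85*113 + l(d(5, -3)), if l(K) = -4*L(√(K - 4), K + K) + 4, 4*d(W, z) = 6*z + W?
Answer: 9617 - 2*I*√29 ≈ 9617.0 - 10.77*I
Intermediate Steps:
d(W, z) = W/4 + 3*z/2 (d(W, z) = (6*z + W)/4 = (W + 6*z)/4 = W/4 + 3*z/2)
l(K) = 12 - 4*√(-4 + K) (l(K) = -4*(-2 + √(K - 4)) + 4 = -4*(-2 + √(-4 + K)) + 4 = (8 - 4*√(-4 + K)) + 4 = 12 - 4*√(-4 + K))
85*113 + l(d(5, -3)) = 85*113 + (12 - 4*√(-4 + ((¼)*5 + (3/2)*(-3)))) = 9605 + (12 - 4*√(-4 + (5/4 - 9/2))) = 9605 + (12 - 4*√(-4 - 13/4)) = 9605 + (12 - 2*I*√29) = 9617 - 2*I*√29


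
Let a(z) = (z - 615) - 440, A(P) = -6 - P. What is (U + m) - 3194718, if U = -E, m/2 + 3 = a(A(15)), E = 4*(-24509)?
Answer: -3098840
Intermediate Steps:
a(z) = -1055 + z (a(z) = (-615 + z) - 440 = -1055 + z)
E = -98036
m = -2158 (m = -6 + 2*(-1055 + (-6 - 1*15)) = -6 + 2*(-1055 + (-6 - 15)) = -6 + 2*(-1055 - 21) = -6 + 2*(-1076) = -6 - 2152 = -2158)
U = 98036 (U = -1*(-98036) = 98036)
(U + m) - 3194718 = (98036 - 2158) - 3194718 = 95878 - 3194718 = -3098840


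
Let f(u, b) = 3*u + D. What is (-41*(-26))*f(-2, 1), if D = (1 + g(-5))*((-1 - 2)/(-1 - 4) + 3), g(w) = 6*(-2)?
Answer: -243048/5 ≈ -48610.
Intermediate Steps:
g(w) = -12
D = -198/5 (D = (1 - 12)*((-1 - 2)/(-1 - 4) + 3) = -11*(-3/(-5) + 3) = -11*(-3*(-⅕) + 3) = -11*(⅗ + 3) = -11*18/5 = -198/5 ≈ -39.600)
f(u, b) = -198/5 + 3*u (f(u, b) = 3*u - 198/5 = -198/5 + 3*u)
(-41*(-26))*f(-2, 1) = (-41*(-26))*(-198/5 + 3*(-2)) = 1066*(-198/5 - 6) = 1066*(-228/5) = -243048/5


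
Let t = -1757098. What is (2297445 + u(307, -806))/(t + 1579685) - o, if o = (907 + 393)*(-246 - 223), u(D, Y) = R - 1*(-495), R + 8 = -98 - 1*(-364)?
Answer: 108166407902/177413 ≈ 6.0969e+5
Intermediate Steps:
R = 258 (R = -8 + (-98 - 1*(-364)) = -8 + (-98 + 364) = -8 + 266 = 258)
u(D, Y) = 753 (u(D, Y) = 258 - 1*(-495) = 258 + 495 = 753)
o = -609700 (o = 1300*(-469) = -609700)
(2297445 + u(307, -806))/(t + 1579685) - o = (2297445 + 753)/(-1757098 + 1579685) - 1*(-609700) = 2298198/(-177413) + 609700 = 2298198*(-1/177413) + 609700 = -2298198/177413 + 609700 = 108166407902/177413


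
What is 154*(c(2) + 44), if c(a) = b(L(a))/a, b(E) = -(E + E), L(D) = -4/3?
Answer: 20944/3 ≈ 6981.3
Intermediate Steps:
L(D) = -4/3 (L(D) = -4*⅓ = -4/3)
b(E) = -2*E
c(a) = 8/(3*a) (c(a) = (-2*(-4/3))/a = 8/(3*a))
154*(c(2) + 44) = 154*((8/3)/2 + 44) = 154*((8/3)*(½) + 44) = 154*(4/3 + 44) = 154*(136/3) = 20944/3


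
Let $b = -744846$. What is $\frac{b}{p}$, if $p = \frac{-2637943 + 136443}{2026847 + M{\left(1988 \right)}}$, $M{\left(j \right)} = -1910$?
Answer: $\frac{754133112351}{1250750} \approx 6.0295 \cdot 10^{5}$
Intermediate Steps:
$p = - \frac{2501500}{2024937}$ ($p = \frac{-2637943 + 136443}{2026847 - 1910} = - \frac{2501500}{2024937} \approx -1.2353$)
$\frac{b}{p} = - \frac{744846}{- \frac{2501500}{2024937}} = \left(-744846\right) \left(- \frac{2024937}{2501500}\right) = \frac{754133112351}{1250750}$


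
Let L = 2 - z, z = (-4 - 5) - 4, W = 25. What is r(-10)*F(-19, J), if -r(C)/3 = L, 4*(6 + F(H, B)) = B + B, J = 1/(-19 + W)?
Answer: 1065/4 ≈ 266.25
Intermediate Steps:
z = -13 (z = -9 - 4 = -13)
J = 1/6 (J = 1/(-19 + 25) = 1/6 ≈ 0.16667)
L = 15 (L = 2 - 1*(-13) = 2 + 13 = 15)
F(H, B) = -6 + B/2 (F(H, B) = -6 + (B + B)/4 = -6 + (2*B)/4 = -6 + B/2)
r(C) = -45 (r(C) = -3*15 = -45)
r(-10)*F(-19, J) = -45*(-6 + (1/2)*(1/6)) = -45*(-6 + 1/12) = -45*(-71/12) = 1065/4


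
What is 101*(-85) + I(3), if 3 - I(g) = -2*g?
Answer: -8576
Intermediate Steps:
I(g) = 3 + 2*g (I(g) = 3 - (-2)*g = 3 + 2*g)
101*(-85) + I(3) = 101*(-85) + (3 + 2*3) = -8585 + (3 + 6) = -8585 + 9 = -8576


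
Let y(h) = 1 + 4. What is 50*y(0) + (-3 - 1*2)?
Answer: 245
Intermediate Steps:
y(h) = 5
50*y(0) + (-3 - 1*2) = 50*5 + (-3 - 1*2) = 250 + (-3 - 2) = 250 - 5 = 245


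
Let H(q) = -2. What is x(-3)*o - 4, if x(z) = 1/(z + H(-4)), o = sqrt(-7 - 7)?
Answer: -4 - I*sqrt(14)/5 ≈ -4.0 - 0.74833*I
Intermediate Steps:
o = I*sqrt(14) (o = sqrt(-14) = I*sqrt(14) ≈ 3.7417*I)
x(z) = 1/(-2 + z) (x(z) = 1/(z - 2) = 1/(-2 + z))
x(-3)*o - 4 = (I*sqrt(14))/(-2 - 3) - 4 = (I*sqrt(14))/(-5) - 4 = -I*sqrt(14)/5 - 4 = -4 - I*sqrt(14)/5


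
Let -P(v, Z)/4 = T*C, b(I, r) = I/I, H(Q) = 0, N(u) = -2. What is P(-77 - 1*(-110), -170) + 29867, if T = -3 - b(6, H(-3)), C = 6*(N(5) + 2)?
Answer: 29867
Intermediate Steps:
b(I, r) = 1
C = 0 (C = 6*(-2 + 2) = 6*0 = 0)
T = -4 (T = -3 - 1*1 = -3 - 1 = -4)
P(v, Z) = 0 (P(v, Z) = -(-16)*0 = -4*0 = 0)
P(-77 - 1*(-110), -170) + 29867 = 0 + 29867 = 29867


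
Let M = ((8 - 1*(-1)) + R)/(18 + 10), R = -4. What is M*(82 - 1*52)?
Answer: 75/14 ≈ 5.3571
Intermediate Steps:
M = 5/28 (M = ((8 - 1*(-1)) - 4)/(18 + 10) = ((8 + 1) - 4)/28 = (9 - 4)*(1/28) = 5*(1/28) = 5/28 ≈ 0.17857)
M*(82 - 1*52) = 5*(82 - 1*52)/28 = 5*(82 - 52)/28 = (5/28)*30 = 75/14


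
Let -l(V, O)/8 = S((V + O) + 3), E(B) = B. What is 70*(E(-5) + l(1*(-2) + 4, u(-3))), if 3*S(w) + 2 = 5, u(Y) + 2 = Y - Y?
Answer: -910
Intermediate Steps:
u(Y) = -2 (u(Y) = -2 + (Y - Y) = -2 + 0 = -2)
S(w) = 1 (S(w) = -⅔ + (⅓)*5 = -⅔ + 5/3 = 1)
l(V, O) = -8 (l(V, O) = -8*1 = -8)
70*(E(-5) + l(1*(-2) + 4, u(-3))) = 70*(-5 - 8) = 70*(-13) = -910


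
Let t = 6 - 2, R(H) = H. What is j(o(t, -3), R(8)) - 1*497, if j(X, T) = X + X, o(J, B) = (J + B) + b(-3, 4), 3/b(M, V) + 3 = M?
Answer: -496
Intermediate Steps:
b(M, V) = 3/(-3 + M)
t = 4
o(J, B) = -½ + B + J (o(J, B) = (J + B) + 3/(-3 - 3) = (B + J) + 3/(-6) = (B + J) + 3*(-⅙) = (B + J) - ½ = -½ + B + J)
j(X, T) = 2*X
j(o(t, -3), R(8)) - 1*497 = 2*(-½ - 3 + 4) - 1*497 = 2*(½) - 497 = 1 - 497 = -496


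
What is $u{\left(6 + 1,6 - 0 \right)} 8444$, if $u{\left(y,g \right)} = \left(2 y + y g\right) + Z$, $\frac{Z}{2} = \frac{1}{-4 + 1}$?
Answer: $\frac{1401704}{3} \approx 4.6723 \cdot 10^{5}$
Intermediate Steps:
$Z = - \frac{2}{3}$ ($Z = \frac{2}{-4 + 1} = \frac{2}{-3} = 2 \left(- \frac{1}{3}\right) = - \frac{2}{3} \approx -0.66667$)
$u{\left(y,g \right)} = - \frac{2}{3} + 2 y + g y$ ($u{\left(y,g \right)} = \left(2 y + y g\right) - \frac{2}{3} = \left(2 y + g y\right) - \frac{2}{3} = - \frac{2}{3} + 2 y + g y$)
$u{\left(6 + 1,6 - 0 \right)} 8444 = \left(- \frac{2}{3} + 2 \left(6 + 1\right) + \left(6 - 0\right) \left(6 + 1\right)\right) 8444 = \left(- \frac{2}{3} + 2 \cdot 7 + \left(6 + 0\right) 7\right) 8444 = \left(- \frac{2}{3} + 14 + 6 \cdot 7\right) 8444 = \left(- \frac{2}{3} + 14 + 42\right) 8444 = \frac{166}{3} \cdot 8444 = \frac{1401704}{3}$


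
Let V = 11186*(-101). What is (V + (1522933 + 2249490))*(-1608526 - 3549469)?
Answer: -13630708432815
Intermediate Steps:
V = -1129786
(V + (1522933 + 2249490))*(-1608526 - 3549469) = (-1129786 + (1522933 + 2249490))*(-1608526 - 3549469) = (-1129786 + 3772423)*(-5157995) = 2642637*(-5157995) = -13630708432815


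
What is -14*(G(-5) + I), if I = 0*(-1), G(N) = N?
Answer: 70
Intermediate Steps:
I = 0
-14*(G(-5) + I) = -14*(-5 + 0) = -14*(-5) = 70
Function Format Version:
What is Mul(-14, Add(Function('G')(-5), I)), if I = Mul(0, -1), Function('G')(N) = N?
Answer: 70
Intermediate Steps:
I = 0
Mul(-14, Add(Function('G')(-5), I)) = Mul(-14, Add(-5, 0)) = Mul(-14, -5) = 70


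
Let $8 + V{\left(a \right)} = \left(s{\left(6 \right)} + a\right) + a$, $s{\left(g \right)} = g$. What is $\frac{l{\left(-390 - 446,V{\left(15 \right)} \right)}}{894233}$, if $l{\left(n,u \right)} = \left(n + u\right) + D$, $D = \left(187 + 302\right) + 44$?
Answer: $- \frac{275}{894233} \approx -0.00030753$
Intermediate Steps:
$D = 533$ ($D = 489 + 44 = 533$)
$V{\left(a \right)} = -2 + 2 a$ ($V{\left(a \right)} = -8 + \left(\left(6 + a\right) + a\right) = -8 + \left(6 + 2 a\right) = -2 + 2 a$)
$l{\left(n,u \right)} = 533 + n + u$ ($l{\left(n,u \right)} = \left(n + u\right) + 533 = 533 + n + u$)
$\frac{l{\left(-390 - 446,V{\left(15 \right)} \right)}}{894233} = \frac{533 - 836 + \left(-2 + 2 \cdot 15\right)}{894233} = \left(533 - 836 + \left(-2 + 30\right)\right) \frac{1}{894233} = \left(533 - 836 + 28\right) \frac{1}{894233} = \left(-275\right) \frac{1}{894233} = - \frac{275}{894233}$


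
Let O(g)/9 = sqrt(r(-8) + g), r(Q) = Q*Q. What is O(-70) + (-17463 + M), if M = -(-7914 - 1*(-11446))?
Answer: -20995 + 9*I*sqrt(6) ≈ -20995.0 + 22.045*I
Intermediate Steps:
M = -3532 (M = -(-7914 + 11446) = -1*3532 = -3532)
r(Q) = Q**2
O(g) = 9*sqrt(64 + g) (O(g) = 9*sqrt((-8)**2 + g) = 9*sqrt(64 + g))
O(-70) + (-17463 + M) = 9*sqrt(64 - 70) + (-17463 - 3532) = 9*sqrt(-6) - 20995 = 9*(I*sqrt(6)) - 20995 = 9*I*sqrt(6) - 20995 = -20995 + 9*I*sqrt(6)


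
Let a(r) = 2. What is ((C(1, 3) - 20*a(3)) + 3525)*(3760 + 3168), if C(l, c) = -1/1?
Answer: 24137152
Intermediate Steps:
C(l, c) = -1 (C(l, c) = -1*1 = -1)
((C(1, 3) - 20*a(3)) + 3525)*(3760 + 3168) = ((-1 - 20*2) + 3525)*(3760 + 3168) = ((-1 - 40) + 3525)*6928 = (-41 + 3525)*6928 = 3484*6928 = 24137152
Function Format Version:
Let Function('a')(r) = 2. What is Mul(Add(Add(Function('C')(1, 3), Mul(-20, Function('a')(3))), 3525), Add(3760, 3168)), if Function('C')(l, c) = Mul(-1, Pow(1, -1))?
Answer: 24137152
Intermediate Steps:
Function('C')(l, c) = -1 (Function('C')(l, c) = Mul(-1, 1) = -1)
Mul(Add(Add(Function('C')(1, 3), Mul(-20, Function('a')(3))), 3525), Add(3760, 3168)) = Mul(Add(Add(-1, Mul(-20, 2)), 3525), Add(3760, 3168)) = Mul(Add(Add(-1, -40), 3525), 6928) = Mul(Add(-41, 3525), 6928) = Mul(3484, 6928) = 24137152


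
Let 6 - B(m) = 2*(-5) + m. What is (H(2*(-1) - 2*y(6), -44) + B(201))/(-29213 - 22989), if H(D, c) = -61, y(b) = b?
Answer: 123/26101 ≈ 0.0047125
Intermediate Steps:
B(m) = 16 - m (B(m) = 6 - (2*(-5) + m) = 6 - (-10 + m) = 6 + (10 - m) = 16 - m)
(H(2*(-1) - 2*y(6), -44) + B(201))/(-29213 - 22989) = (-61 + (16 - 1*201))/(-29213 - 22989) = (-61 + (16 - 201))/(-52202) = (-61 - 185)*(-1/52202) = -246*(-1/52202) = 123/26101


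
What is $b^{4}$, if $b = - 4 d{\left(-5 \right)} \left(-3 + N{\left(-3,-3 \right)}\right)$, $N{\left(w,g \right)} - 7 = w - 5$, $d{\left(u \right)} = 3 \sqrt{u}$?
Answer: $132710400$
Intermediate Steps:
$N{\left(w,g \right)} = 2 + w$ ($N{\left(w,g \right)} = 7 + \left(w - 5\right) = 7 + \left(-5 + w\right) = 2 + w$)
$b = 48 i \sqrt{5}$ ($b = - 4 \cdot 3 \sqrt{-5} \left(-3 + \left(2 - 3\right)\right) = - 4 \cdot 3 i \sqrt{5} \left(-3 - 1\right) = - 4 \cdot 3 i \sqrt{5} \left(-4\right) = - 12 i \sqrt{5} \left(-4\right) = 48 i \sqrt{5} \approx 107.33 i$)
$b^{4} = \left(48 i \sqrt{5}\right)^{4} = 132710400$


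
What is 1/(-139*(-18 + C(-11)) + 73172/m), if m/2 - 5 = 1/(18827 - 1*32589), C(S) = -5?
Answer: 68809/723478905 ≈ 9.5109e-5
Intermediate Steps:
m = 68809/6881 (m = 10 + 2/(18827 - 1*32589) = 10 + 2/(18827 - 32589) = 10 + 2/(-13762) = 10 + 2*(-1/13762) = 10 - 1/6881 = 68809/6881 ≈ 9.9998)
1/(-139*(-18 + C(-11)) + 73172/m) = 1/(-139*(-18 - 5) + 73172/(68809/6881)) = 1/(-139*(-23) + 73172*(6881/68809)) = 1/(3197 + 503496532/68809) = 1/(723478905/68809) = 68809/723478905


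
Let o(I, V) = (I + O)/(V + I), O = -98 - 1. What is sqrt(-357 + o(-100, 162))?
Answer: I*sqrt(1384646)/62 ≈ 18.979*I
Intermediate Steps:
O = -99
o(I, V) = (-99 + I)/(I + V) (o(I, V) = (I - 99)/(V + I) = (-99 + I)/(I + V))
sqrt(-357 + o(-100, 162)) = sqrt(-357 + (-99 - 100)/(-100 + 162)) = sqrt(-357 - 199/62) = sqrt(-22333/62) = I*sqrt(1384646)/62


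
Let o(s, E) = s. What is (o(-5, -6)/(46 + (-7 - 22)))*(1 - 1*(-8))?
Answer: -45/17 ≈ -2.6471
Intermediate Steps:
(o(-5, -6)/(46 + (-7 - 22)))*(1 - 1*(-8)) = (-5/(46 + (-7 - 22)))*(1 - 1*(-8)) = (-5/(46 - 29))*(1 + 8) = -5/17*9 = -45/17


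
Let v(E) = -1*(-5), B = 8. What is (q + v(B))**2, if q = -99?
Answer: 8836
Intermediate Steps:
v(E) = 5
(q + v(B))**2 = (-99 + 5)**2 = (-94)**2 = 8836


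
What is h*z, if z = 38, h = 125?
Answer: 4750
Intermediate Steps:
h*z = 125*38 = 4750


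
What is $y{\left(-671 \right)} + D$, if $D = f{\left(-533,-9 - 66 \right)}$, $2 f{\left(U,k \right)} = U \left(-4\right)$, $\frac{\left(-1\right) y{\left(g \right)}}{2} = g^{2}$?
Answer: $-899416$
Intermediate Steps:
$y{\left(g \right)} = - 2 g^{2}$
$f{\left(U,k \right)} = - 2 U$ ($f{\left(U,k \right)} = \frac{U \left(-4\right)}{2} = \frac{\left(-4\right) U}{2} = - 2 U$)
$D = 1066$ ($D = \left(-2\right) \left(-533\right) = 1066$)
$y{\left(-671 \right)} + D = - 2 \left(-671\right)^{2} + 1066 = \left(-2\right) 450241 + 1066 = -900482 + 1066 = -899416$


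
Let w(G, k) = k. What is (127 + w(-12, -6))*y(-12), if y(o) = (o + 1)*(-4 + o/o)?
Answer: 3993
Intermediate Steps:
y(o) = -3 - 3*o (y(o) = (1 + o)*(-4 + 1) = (1 + o)*(-3) = -3 - 3*o)
(127 + w(-12, -6))*y(-12) = (127 - 6)*(-3 - 3*(-12)) = 121*(-3 + 36) = 121*33 = 3993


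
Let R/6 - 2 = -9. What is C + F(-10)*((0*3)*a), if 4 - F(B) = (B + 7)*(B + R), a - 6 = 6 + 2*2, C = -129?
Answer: -129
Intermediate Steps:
R = -42 (R = 12 + 6*(-9) = 12 - 54 = -42)
a = 16 (a = 6 + (6 + 2*2) = 6 + (6 + 4) = 6 + 10 = 16)
F(B) = 4 - (-42 + B)*(7 + B) (F(B) = 4 - (B + 7)*(B - 42) = 4 - (7 + B)*(-42 + B) = 4 - (-42 + B)*(7 + B))
C + F(-10)*((0*3)*a) = -129 + (298 - 1*(-10)² + 35*(-10))*((0*3)*16) = -129 + (298 - 1*100 - 350)*(0*16) = -129 + (298 - 100 - 350)*0 = -129 - 152*0 = -129 + 0 = -129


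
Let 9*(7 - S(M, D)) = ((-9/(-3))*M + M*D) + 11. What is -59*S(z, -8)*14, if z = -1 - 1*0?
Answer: -38822/9 ≈ -4313.6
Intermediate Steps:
z = -1 (z = -1 + 0 = -1)
S(M, D) = 52/9 - M/3 - D*M/9 (S(M, D) = 7 - (((-9/(-3))*M + M*D) + 11)/9 = 7 - (((-9*(-1/3))*M + D*M) + 11)/9 = 7 - ((3*M + D*M) + 11)/9 = 7 - (11 + 3*M + D*M)/9 = 7 + (-11/9 - M/3 - D*M/9) = 52/9 - M/3 - D*M/9)
-59*S(z, -8)*14 = -59*(52/9 - 1/3*(-1) - 1/9*(-8)*(-1))*14 = -59*(52/9 + 1/3 - 8/9)*14 = -59*47/9*14 = -2773/9*14 = -38822/9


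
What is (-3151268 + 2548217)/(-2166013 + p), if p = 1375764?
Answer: 603051/790249 ≈ 0.76311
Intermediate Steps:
(-3151268 + 2548217)/(-2166013 + p) = (-3151268 + 2548217)/(-2166013 + 1375764) = -603051/(-790249) = -603051*(-1/790249) = 603051/790249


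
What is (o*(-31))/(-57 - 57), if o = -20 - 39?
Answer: -1829/114 ≈ -16.044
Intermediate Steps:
o = -59
(o*(-31))/(-57 - 57) = (-59*(-31))/(-57 - 57) = 1829/(-114) = 1829*(-1/114) = -1829/114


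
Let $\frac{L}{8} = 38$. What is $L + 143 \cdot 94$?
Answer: $13746$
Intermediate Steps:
$L = 304$ ($L = 8 \cdot 38 = 304$)
$L + 143 \cdot 94 = 304 + 143 \cdot 94 = 304 + 13442 = 13746$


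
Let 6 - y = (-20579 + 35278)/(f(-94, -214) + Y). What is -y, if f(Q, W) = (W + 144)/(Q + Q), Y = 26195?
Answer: -13392484/2462365 ≈ -5.4389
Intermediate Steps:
f(Q, W) = (144 + W)/(2*Q) (f(Q, W) = (144 + W)/((2*Q)) = (144 + W)*(1/(2*Q)) = (144 + W)/(2*Q))
y = 13392484/2462365 (y = 6 - (-20579 + 35278)/((1/2)*(144 - 214)/(-94) + 26195) = 6 - 14699/((1/2)*(-1/94)*(-70) + 26195) = 6 - 14699/(35/94 + 26195) = 6 - 14699/2462365/94 = 6 - 14699*94/2462365 = 6 - 1*1381706/2462365 = 6 - 1381706/2462365 = 13392484/2462365 ≈ 5.4389)
-y = -1*13392484/2462365 = -13392484/2462365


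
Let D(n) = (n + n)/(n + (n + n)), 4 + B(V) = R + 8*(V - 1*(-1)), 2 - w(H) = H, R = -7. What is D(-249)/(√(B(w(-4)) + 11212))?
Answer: 2*√11257/33771 ≈ 0.0062834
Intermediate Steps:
w(H) = 2 - H
B(V) = -3 + 8*V (B(V) = -4 + (-7 + 8*(V - 1*(-1))) = -4 + (-7 + 8*(V + 1)) = -4 + (-7 + 8*(1 + V)) = -4 + (-7 + (8 + 8*V)) = -4 + (1 + 8*V) = -3 + 8*V)
D(n) = ⅔ (D(n) = (2*n)/(n + 2*n) = (2*n)/((3*n)) = (2*n)*(1/(3*n)) = ⅔)
D(-249)/(√(B(w(-4)) + 11212)) = 2/(3*(√((-3 + 8*(2 - 1*(-4))) + 11212))) = 2/(3*(√((-3 + 8*(2 + 4)) + 11212))) = 2/(3*(√((-3 + 8*6) + 11212))) = 2/(3*(√((-3 + 48) + 11212))) = 2/(3*(√(45 + 11212))) = 2/(3*(√11257)) = 2*(√11257/11257)/3 = 2*√11257/33771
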